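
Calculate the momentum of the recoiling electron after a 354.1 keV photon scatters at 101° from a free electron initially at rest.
2.3249e-22 kg·m/s

The electron is initially at rest, so by conservation of momentum:
p⃗_e = p⃗₀ − p⃗'  (incident photon momentum minus scattered photon momentum)

Photon momentum magnitudes (p = h/λ = E/c):
λ₀ = hc/E₀ = 3.5014 pm → p₀ = h/λ₀ = 1.8924e-22 kg·m/s
Δλ = λ_C(1 − cos 101°) = 2.8893 pm
λ' = 6.3907 pm → p' = h/λ' = 1.0368e-22 kg·m/s

The scattered photon makes angle θ = 101° with the incident direction, so by the law of cosines:
|p⃗_e|² = p₀² + p'² − 2p₀p'cos θ
|p⃗_e|² = (1.8924e-22)² + (1.0368e-22)² − 2·1.8924e-22·1.0368e-22·cos(101°)
|p⃗_e| = 2.3249e-22 kg·m/s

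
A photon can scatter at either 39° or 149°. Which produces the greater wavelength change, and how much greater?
149° produces the larger shift by a factor of 8.334

Calculate both shifts using Δλ = λ_C(1 - cos θ):

For θ₁ = 39°:
Δλ₁ = 2.4263 × (1 - cos(39°))
Δλ₁ = 2.4263 × 0.2229
Δλ₁ = 0.5407 pm

For θ₂ = 149°:
Δλ₂ = 2.4263 × (1 - cos(149°))
Δλ₂ = 2.4263 × 1.8572
Δλ₂ = 4.5061 pm

The 149° angle produces the larger shift.
Ratio: 4.5061/0.5407 = 8.334

(Intermediate values are shown rounded; full precision is carried through to the final answer.)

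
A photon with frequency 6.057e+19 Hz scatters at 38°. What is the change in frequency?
5.702e+18 Hz (decrease)

Convert frequency to wavelength (c = 299792458 m/s):
λ₀ = c/f₀ = 299792458/6.057e+19 = 4.9495205e-12 m = 4.9495 pm

Calculate Compton shift:
Δλ = λ_C(1 - cos(38°)) = 0.5144 pm

Final wavelength:
λ' = λ₀ + Δλ = 4.9495 + 0.5144 = 5.4639 pm

Final frequency:
f' = c/λ' = 299792458/5.4638722e-12 = 5.4868131e+19 Hz

Frequency shift (decrease):
Δf = f₀ - f' = 6.057e+19 - 5.4868131e+19 = 5.702e+18 Hz

(Intermediate values are shown rounded; full precision is carried through to the final answer.)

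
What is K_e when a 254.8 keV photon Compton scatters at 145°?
121.1930 keV

By energy conservation: K_e = E_initial - E_final

First find the scattered photon energy:
Initial wavelength: λ = hc/E = 4.8659 pm
Compton shift: Δλ = λ_C(1 - cos(145°)) = 4.4138 pm
Final wavelength: λ' = 4.8659 + 4.4138 = 9.2798 pm
Final photon energy: E' = hc/λ' = 133.6070 keV

Electron kinetic energy:
K_e = E - E' = 254.8000 - 133.6070 = 121.1930 keV

(Intermediate values are shown rounded; full precision is carried through to the final answer.)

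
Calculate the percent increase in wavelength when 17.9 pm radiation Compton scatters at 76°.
10.2756%

Calculate the Compton shift:
Δλ = λ_C(1 - cos(76°))
Δλ = 2.4263 × (1 - cos(76°))
Δλ = 2.4263 × 0.7581
Δλ = 1.8393 pm

Percentage change:
(Δλ/λ₀) × 100 = (1.8393/17.9) × 100
= 10.2756%

(Intermediate values are shown rounded; full precision is carried through to the final answer.)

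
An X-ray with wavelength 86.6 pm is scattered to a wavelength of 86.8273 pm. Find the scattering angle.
25.00°

First find the wavelength shift:
Δλ = λ' - λ = 86.8273 - 86.6 = 0.2273 pm

Using Δλ = λ_C(1 - cos θ), with λ_C = h/(m_e·c) ≈ 2.42631024 pm:
cos θ = 1 - Δλ/λ_C
cos θ = 1 - 0.2273/2.42631024
cos θ = 0.906319

θ = arccos(0.906319)
θ = 25.00°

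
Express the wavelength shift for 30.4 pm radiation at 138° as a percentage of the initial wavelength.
13.9125%

Calculate the Compton shift:
Δλ = λ_C(1 - cos(138°))
Δλ = 2.4263 × (1 - cos(138°))
Δλ = 2.4263 × 1.7431
Δλ = 4.2294 pm

Percentage change:
(Δλ/λ₀) × 100 = (4.2294/30.4) × 100
= 13.9125%

(Intermediate values are shown rounded; full precision is carried through to the final answer.)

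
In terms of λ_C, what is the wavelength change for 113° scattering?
1.3907 λ_C

The Compton shift formula is:
Δλ = λ_C(1 - cos θ)

Dividing both sides by λ_C:
Δλ/λ_C = 1 - cos θ

For θ = 113°:
Δλ/λ_C = 1 - cos(113°)
Δλ/λ_C = 1 - -0.3907
Δλ/λ_C = 1.3907

This means the shift is 1.3907 × λ_C = 3.3743 pm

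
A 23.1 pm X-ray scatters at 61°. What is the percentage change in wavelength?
5.4113%

Calculate the Compton shift:
Δλ = λ_C(1 - cos(61°))
Δλ = 2.4263 × (1 - cos(61°))
Δλ = 2.4263 × 0.5152
Δλ = 1.2500 pm

Percentage change:
(Δλ/λ₀) × 100 = (1.2500/23.1) × 100
= 5.4113%

(Intermediate values are shown rounded; full precision is carried through to the final answer.)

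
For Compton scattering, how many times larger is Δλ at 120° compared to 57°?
120° produces the larger shift by a factor of 3.294

Calculate both shifts using Δλ = λ_C(1 - cos θ):

For θ₁ = 57°:
Δλ₁ = 2.4263 × (1 - cos(57°))
Δλ₁ = 2.4263 × 0.4554
Δλ₁ = 1.1048 pm

For θ₂ = 120°:
Δλ₂ = 2.4263 × (1 - cos(120°))
Δλ₂ = 2.4263 × 1.5000
Δλ₂ = 3.6395 pm

The 120° angle produces the larger shift.
Ratio: 3.6395/1.1048 = 3.294

(Intermediate values are shown rounded; full precision is carried through to the final answer.)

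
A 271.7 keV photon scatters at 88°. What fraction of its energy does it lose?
0.3391 (or 33.91%)

Calculate initial and final photon energies:

Initial: E₀ = 271.7 keV → λ₀ = 4.5633 pm
Compton shift: Δλ = 2.3416 pm
Final wavelength: λ' = 6.9049 pm
Final energy: E' = 179.5595 keV

Fractional energy loss:
(E₀ - E')/E₀ = (271.7000 - 179.5595)/271.7000
= 92.1405/271.7000
= 0.3391
= 33.91%

(Intermediate values are shown rounded; full precision is carried through to the final answer.)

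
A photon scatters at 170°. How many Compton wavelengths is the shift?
1.9848 λ_C

The Compton shift formula is:
Δλ = λ_C(1 - cos θ)

Dividing both sides by λ_C:
Δλ/λ_C = 1 - cos θ

For θ = 170°:
Δλ/λ_C = 1 - cos(170°)
Δλ/λ_C = 1 - -0.9848
Δλ/λ_C = 1.9848

This means the shift is 1.9848 × λ_C = 4.8158 pm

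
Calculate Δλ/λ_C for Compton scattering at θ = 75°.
0.7412 λ_C

The Compton shift formula is:
Δλ = λ_C(1 - cos θ)

Dividing both sides by λ_C:
Δλ/λ_C = 1 - cos θ

For θ = 75°:
Δλ/λ_C = 1 - cos(75°)
Δλ/λ_C = 1 - 0.2588
Δλ/λ_C = 0.7412

This means the shift is 0.7412 × λ_C = 1.7983 pm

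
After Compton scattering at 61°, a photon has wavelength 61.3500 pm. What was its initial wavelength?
60.1000 pm

From λ' = λ + Δλ, we have λ = λ' - Δλ

First calculate the Compton shift:
Δλ = λ_C(1 - cos θ)
Δλ = 2.4263 × (1 - cos(61°))
Δλ = 2.4263 × 0.5152
Δλ = 1.2500 pm

Initial wavelength:
λ = λ' - Δλ
λ = 61.3500 - 1.2500
λ = 60.1000 pm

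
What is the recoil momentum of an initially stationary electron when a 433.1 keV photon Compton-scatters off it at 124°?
2.9887e-22 kg·m/s

The electron is initially at rest, so by conservation of momentum:
p⃗_e = p⃗₀ − p⃗'  (incident photon momentum minus scattered photon momentum)

Photon momentum magnitudes (p = h/λ = E/c):
λ₀ = hc/E₀ = 2.8627 pm → p₀ = h/λ₀ = 2.3146e-22 kg·m/s
Δλ = λ_C(1 − cos 124°) = 3.7831 pm
λ' = 6.6458 pm → p' = h/λ' = 9.9703e-23 kg·m/s

The scattered photon makes angle θ = 124° with the incident direction, so by the law of cosines:
|p⃗_e|² = p₀² + p'² − 2p₀p'cos θ
|p⃗_e|² = (2.3146e-22)² + (9.9703e-23)² − 2·2.3146e-22·9.9703e-23·cos(124°)
|p⃗_e| = 2.9887e-22 kg·m/s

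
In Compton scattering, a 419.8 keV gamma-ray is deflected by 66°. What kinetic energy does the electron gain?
137.5592 keV

By energy conservation: K_e = E_initial - E_final

First find the scattered photon energy:
Initial wavelength: λ = hc/E = 2.9534 pm
Compton shift: Δλ = λ_C(1 - cos(66°)) = 1.4394 pm
Final wavelength: λ' = 2.9534 + 1.4394 = 4.3929 pm
Final photon energy: E' = hc/λ' = 282.2408 keV

Electron kinetic energy:
K_e = E - E' = 419.8000 - 282.2408 = 137.5592 keV

(Intermediate values are shown rounded; full precision is carried through to the final answer.)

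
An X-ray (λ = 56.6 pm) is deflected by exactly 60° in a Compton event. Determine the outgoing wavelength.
57.8132 pm

Using the Compton formula: λ' = λ + λ_C(1 − cos θ)

For θ = 60°, cos θ = 1/2 (exact) = 0.5000, so:
1 − cos 60° = 1 − (1/2) = 0.5000

Δλ = λ_C × 0.5000 = 2.4263 × 0.5000 = 1.2132 pm

λ' = 56.6 + 1.2132 = 57.8132 pm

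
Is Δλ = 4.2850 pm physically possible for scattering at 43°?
No, inconsistent

Calculate the expected shift for θ = 43°:

Δλ_expected = λ_C(1 - cos(43°))
Δλ_expected = 2.4263 × (1 - cos(43°))
Δλ_expected = 2.4263 × 0.2686
Δλ_expected = 0.6518 pm

Given shift: 4.2850 pm
Expected shift: 0.6518 pm
Difference: 3.6332 pm

The values do not match. The given shift corresponds to θ ≈ 140.0°, not 43°.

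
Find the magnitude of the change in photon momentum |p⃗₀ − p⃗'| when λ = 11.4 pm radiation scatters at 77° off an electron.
6.7550e-23 kg·m/s

Photon momentum magnitude is p = h/λ.

Initial momentum:
p₀ = h/λ = 6.6261e-34/1.1400e-11 = 5.8123e-23 kg·m/s

After scattering:
λ' = λ + Δλ = 11.4 + 1.8805 = 13.2805 pm
p' = h/λ' = 6.6261e-34/1.3281e-11 = 4.9893e-23 kg·m/s

Momentum is a vector; the scattered photon's direction makes angle θ = 77° with the incident direction. The magnitude of the vector change Δp⃗ = p⃗₀ − p⃗' is found from the law of cosines:
|Δp⃗|² = p₀² + p'² − 2p₀p'cos θ
|Δp⃗|² = (5.8123e-23)² + (4.9893e-23)² − 2·5.8123e-23·4.9893e-23·cos(77°)
|Δp⃗| = 6.7550e-23 kg·m/s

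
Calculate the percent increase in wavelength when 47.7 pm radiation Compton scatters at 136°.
8.7456%

Calculate the Compton shift:
Δλ = λ_C(1 - cos(136°))
Δλ = 2.4263 × (1 - cos(136°))
Δλ = 2.4263 × 1.7193
Δλ = 4.1717 pm

Percentage change:
(Δλ/λ₀) × 100 = (4.1717/47.7) × 100
= 8.7456%

(Intermediate values are shown rounded; full precision is carried through to the final answer.)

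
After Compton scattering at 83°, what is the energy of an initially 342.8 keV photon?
215.7213 keV

First convert energy to wavelength:
λ = hc/E, with hc ≈ 1239.842 keV·pm (i.e. 1239.842 eV·nm)

For E = 342.8 keV = 342800 eV:
λ = 1239.842 keV·pm / 342.8 keV
λ = 3.6168 pm

Calculate the Compton shift:
Δλ = λ_C(1 - cos(83°)) = 2.4263 × 0.8781
Δλ = 2.1306 pm

Final wavelength:
λ' = 3.6168 + 2.1306 = 5.7474 pm

Final energy:
E' = hc/λ' = 1239.842 / 5.7474 = 215.7213 keV

(Intermediate values are shown rounded; full precision is carried through to the final answer.)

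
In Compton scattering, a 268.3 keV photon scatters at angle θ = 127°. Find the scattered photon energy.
145.7334 keV

First convert energy to wavelength:
λ = hc/E, with hc ≈ 1239.842 keV·pm (i.e. 1239.842 eV·nm)

For E = 268.3 keV = 268300 eV:
λ = 1239.842 keV·pm / 268.3 keV
λ = 4.6211 pm

Calculate the Compton shift:
Δλ = λ_C(1 - cos(127°)) = 2.4263 × 1.6018
Δλ = 3.8865 pm

Final wavelength:
λ' = 4.6211 + 3.8865 = 8.5076 pm

Final energy:
E' = hc/λ' = 1239.842 / 8.5076 = 145.7334 keV

(Intermediate values are shown rounded; full precision is carried through to the final answer.)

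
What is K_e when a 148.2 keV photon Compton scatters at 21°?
2.8008 keV

By energy conservation: K_e = E_initial - E_final

First find the scattered photon energy:
Initial wavelength: λ = hc/E = 8.3660 pm
Compton shift: Δλ = λ_C(1 - cos(21°)) = 0.1612 pm
Final wavelength: λ' = 8.3660 + 0.1612 = 8.5272 pm
Final photon energy: E' = hc/λ' = 145.3992 keV

Electron kinetic energy:
K_e = E - E' = 148.2000 - 145.3992 = 2.8008 keV

(Intermediate values are shown rounded; full precision is carried through to the final answer.)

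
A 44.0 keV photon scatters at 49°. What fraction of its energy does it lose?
0.0288 (or 2.88%)

Calculate initial and final photon energies:

Initial: E₀ = 44.0 keV → λ₀ = 28.1782 pm
Compton shift: Δλ = 0.8345 pm
Final wavelength: λ' = 29.0127 pm
Final energy: E' = 42.7344 keV

Fractional energy loss:
(E₀ - E')/E₀ = (44.0000 - 42.7344)/44.0000
= 1.2656/44.0000
= 0.0288
= 2.88%

(Intermediate values are shown rounded; full precision is carried through to the final answer.)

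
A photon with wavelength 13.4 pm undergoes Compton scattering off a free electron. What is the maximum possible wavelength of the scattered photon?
18.2526 pm (at θ = 180°)

The Compton shift is Δλ = λ_C(1 − cos θ).

Since cos θ ranges from −1 to 1, the factor (1 − cos θ) ranges from 0 to 2; the maximum shift occurs at θ = 180° (backscattering):
Δλ_max = 2λ_C = 2 × 2.4263 pm = 4.8526 pm

Maximum scattered wavelength:
λ'_max = λ₀ + Δλ_max = 13.4 + 4.8526 = 18.2526 pm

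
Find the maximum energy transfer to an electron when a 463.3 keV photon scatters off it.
298.6186 keV

Maximum energy transfer occurs at θ = 180° (backscattering).

Initial photon: E₀ = 463.3 keV → λ₀ = 2.6761 pm

Maximum Compton shift (at 180°):
Δλ_max = 2λ_C = 2 × 2.4263 = 4.8526 pm

Final wavelength:
λ' = 2.6761 + 4.8526 = 7.5287 pm

Minimum photon energy (maximum energy to electron):
E'_min = hc/λ' = 164.6814 keV

Maximum electron kinetic energy:
K_max = E₀ - E'_min = 463.3000 - 164.6814 = 298.6186 keV

(Intermediate values are shown rounded; full precision is carried through to the final answer.)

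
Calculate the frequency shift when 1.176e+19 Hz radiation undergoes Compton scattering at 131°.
1.601e+18 Hz (decrease)

Convert frequency to wavelength (c = 299792458 m/s):
λ₀ = c/f₀ = 299792458/1.176e+19 = 2.5492556e-11 m = 25.4926 pm

Calculate Compton shift:
Δλ = λ_C(1 - cos(131°)) = 4.0181 pm

Final wavelength:
λ' = λ₀ + Δλ = 25.4926 + 4.0181 = 29.5107 pm

Final frequency:
f' = c/λ' = 299792458/2.9510669e-11 = 1.0158782e+19 Hz

Frequency shift (decrease):
Δf = f₀ - f' = 1.176e+19 - 1.0158782e+19 = 1.601e+18 Hz

(Intermediate values are shown rounded; full precision is carried through to the final answer.)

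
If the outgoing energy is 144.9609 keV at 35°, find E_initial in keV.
152.8000 keV

Convert final energy to wavelength (hc ≈ 1239.842 keV·pm):
λ' = hc/E' = 1239.842 / 144.9609 = 8.5529 pm

Calculate the Compton shift:
Δλ = λ_C(1 - cos(35°))
Δλ = 2.4263 × (1 - cos(35°))
Δλ = 0.4388 pm

Initial wavelength:
λ = λ' - Δλ = 8.5529 - 0.4388 = 8.1141 pm

Initial energy:
E = hc/λ = 1239.842 / 8.1141 = 152.8000 keV

(Intermediate values are shown rounded; full precision is carried through to the final answer.)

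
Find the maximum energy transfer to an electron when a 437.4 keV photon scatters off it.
276.1133 keV

Maximum energy transfer occurs at θ = 180° (backscattering).

Initial photon: E₀ = 437.4 keV → λ₀ = 2.8346 pm

Maximum Compton shift (at 180°):
Δλ_max = 2λ_C = 2 × 2.4263 = 4.8526 pm

Final wavelength:
λ' = 2.8346 + 4.8526 = 7.6872 pm

Minimum photon energy (maximum energy to electron):
E'_min = hc/λ' = 161.2867 keV

Maximum electron kinetic energy:
K_max = E₀ - E'_min = 437.4000 - 161.2867 = 276.1133 keV

(Intermediate values are shown rounded; full precision is carried through to the final answer.)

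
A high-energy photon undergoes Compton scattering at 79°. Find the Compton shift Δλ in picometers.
1.9633 pm

Using the Compton scattering formula:
Δλ = λ_C(1 - cos θ)

where λ_C = h/(m_e·c) ≈ 2.4263 pm is the Compton wavelength of an electron.

For θ = 79°:
cos(79°) = 0.1908
1 - cos(79°) = 0.8092

Δλ = 2.4263 × 0.8092
Δλ = 1.9633 pm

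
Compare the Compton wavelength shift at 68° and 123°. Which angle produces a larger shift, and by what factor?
123° produces the larger shift by a factor of 2.470

Calculate both shifts using Δλ = λ_C(1 - cos θ):

For θ₁ = 68°:
Δλ₁ = 2.4263 × (1 - cos(68°))
Δλ₁ = 2.4263 × 0.6254
Δλ₁ = 1.5174 pm

For θ₂ = 123°:
Δλ₂ = 2.4263 × (1 - cos(123°))
Δλ₂ = 2.4263 × 1.5446
Δλ₂ = 3.7478 pm

The 123° angle produces the larger shift.
Ratio: 3.7478/1.5174 = 2.470

(Intermediate values are shown rounded; full precision is carried through to the final answer.)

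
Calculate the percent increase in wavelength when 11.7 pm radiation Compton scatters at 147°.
38.1298%

Calculate the Compton shift:
Δλ = λ_C(1 - cos(147°))
Δλ = 2.4263 × (1 - cos(147°))
Δλ = 2.4263 × 1.8387
Δλ = 4.4612 pm

Percentage change:
(Δλ/λ₀) × 100 = (4.4612/11.7) × 100
= 38.1298%

(Intermediate values are shown rounded; full precision is carried through to the final answer.)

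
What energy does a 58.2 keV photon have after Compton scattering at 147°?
48.1225 keV

First convert energy to wavelength:
λ = hc/E, with hc ≈ 1239.842 keV·pm (i.e. 1239.842 eV·nm)

For E = 58.2 keV = 58200 eV:
λ = 1239.842 keV·pm / 58.2 keV
λ = 21.3031 pm

Calculate the Compton shift:
Δλ = λ_C(1 - cos(147°)) = 2.4263 × 1.8387
Δλ = 4.4612 pm

Final wavelength:
λ' = 21.3031 + 4.4612 = 25.7643 pm

Final energy:
E' = hc/λ' = 1239.842 / 25.7643 = 48.1225 keV

(Intermediate values are shown rounded; full precision is carried through to the final answer.)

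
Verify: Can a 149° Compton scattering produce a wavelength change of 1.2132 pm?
No, inconsistent

Calculate the expected shift for θ = 149°:

Δλ_expected = λ_C(1 - cos(149°))
Δλ_expected = 2.4263 × (1 - cos(149°))
Δλ_expected = 2.4263 × 1.8572
Δλ_expected = 4.5061 pm

Given shift: 1.2132 pm
Expected shift: 4.5061 pm
Difference: 3.2929 pm

The values do not match. The given shift corresponds to θ ≈ 60.0°, not 149°.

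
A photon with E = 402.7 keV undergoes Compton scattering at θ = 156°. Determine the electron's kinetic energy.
242.1336 keV

By energy conservation: K_e = E_initial - E_final

First find the scattered photon energy:
Initial wavelength: λ = hc/E = 3.0788 pm
Compton shift: Δλ = λ_C(1 - cos(156°)) = 4.6429 pm
Final wavelength: λ' = 3.0788 + 4.6429 = 7.7217 pm
Final photon energy: E' = hc/λ' = 160.5664 keV

Electron kinetic energy:
K_e = E - E' = 402.7000 - 160.5664 = 242.1336 keV

(Intermediate values are shown rounded; full precision is carried through to the final answer.)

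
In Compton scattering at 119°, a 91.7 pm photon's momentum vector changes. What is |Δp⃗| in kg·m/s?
1.2217e-23 kg·m/s

Photon momentum magnitude is p = h/λ.

Initial momentum:
p₀ = h/λ = 6.6261e-34/9.1700e-11 = 7.2258e-24 kg·m/s

After scattering:
λ' = λ + Δλ = 91.7 + 3.6026 = 95.3026 pm
p' = h/λ' = 6.6261e-34/9.5303e-11 = 6.9527e-24 kg·m/s

Momentum is a vector; the scattered photon's direction makes angle θ = 119° with the incident direction. The magnitude of the vector change Δp⃗ = p⃗₀ − p⃗' is found from the law of cosines:
|Δp⃗|² = p₀² + p'² − 2p₀p'cos θ
|Δp⃗|² = (7.2258e-24)² + (6.9527e-24)² − 2·7.2258e-24·6.9527e-24·cos(119°)
|Δp⃗| = 1.2217e-23 kg·m/s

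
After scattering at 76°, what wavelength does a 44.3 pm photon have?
46.1393 pm

Using the Compton scattering formula:
λ' = λ + Δλ = λ + λ_C(1 - cos θ)

Given:
- Initial wavelength λ = 44.3 pm
- Scattering angle θ = 76°
- Compton wavelength λ_C ≈ 2.4263 pm

Calculate the shift:
Δλ = 2.4263 × (1 - cos(76°))
Δλ = 2.4263 × 0.7581
Δλ = 1.8393 pm

Final wavelength:
λ' = 44.3 + 1.8393 = 46.1393 pm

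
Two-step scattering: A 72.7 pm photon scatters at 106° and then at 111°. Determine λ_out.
79.0909 pm

Apply Compton shift twice:

First scattering at θ₁ = 106°:
Δλ₁ = λ_C(1 - cos(106°))
Δλ₁ = 2.4263 × 1.2756
Δλ₁ = 3.0951 pm

After first scattering:
λ₁ = 72.7 + 3.0951 = 75.7951 pm

Second scattering at θ₂ = 111°:
Δλ₂ = λ_C(1 - cos(111°))
Δλ₂ = 2.4263 × 1.3584
Δλ₂ = 3.2958 pm

Final wavelength:
λ₂ = 75.7951 + 3.2958 = 79.0909 pm

Total shift: Δλ_total = 3.0951 + 3.2958 = 6.3909 pm

(Intermediate values are shown rounded; full precision is carried through to the final answer.)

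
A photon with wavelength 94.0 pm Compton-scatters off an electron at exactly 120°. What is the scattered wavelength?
97.6395 pm

Using the Compton formula: λ' = λ + λ_C(1 − cos θ)

For θ = 120°, cos θ = -1/2 (exact) = -0.5000, so:
1 − cos 120° = 1 − (-1/2) = 1.5000

Δλ = λ_C × 1.5000 = 2.4263 × 1.5000 = 3.6395 pm

λ' = 94.0 + 3.6395 = 97.6395 pm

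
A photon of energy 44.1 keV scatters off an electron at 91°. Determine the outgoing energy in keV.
40.5403 keV

First convert energy to wavelength:
λ = hc/E, with hc ≈ 1239.842 keV·pm (i.e. 1239.842 eV·nm)

For E = 44.1 keV = 44100 eV:
λ = 1239.842 keV·pm / 44.1 keV
λ = 28.1143 pm

Calculate the Compton shift:
Δλ = λ_C(1 - cos(91°)) = 2.4263 × 1.0175
Δλ = 2.4687 pm

Final wavelength:
λ' = 28.1143 + 2.4687 = 30.5830 pm

Final energy:
E' = hc/λ' = 1239.842 / 30.5830 = 40.5403 keV

(Intermediate values are shown rounded; full precision is carried through to the final answer.)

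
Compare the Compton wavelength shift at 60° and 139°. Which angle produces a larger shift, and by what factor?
139° produces the larger shift by a factor of 3.509

Calculate both shifts using Δλ = λ_C(1 - cos θ):

For θ₁ = 60°:
Δλ₁ = 2.4263 × (1 - cos(60°))
Δλ₁ = 2.4263 × 0.5000
Δλ₁ = 1.2132 pm

For θ₂ = 139°:
Δλ₂ = 2.4263 × (1 - cos(139°))
Δλ₂ = 2.4263 × 1.7547
Δλ₂ = 4.2575 pm

The 139° angle produces the larger shift.
Ratio: 4.2575/1.2132 = 3.509

(Intermediate values are shown rounded; full precision is carried through to the final answer.)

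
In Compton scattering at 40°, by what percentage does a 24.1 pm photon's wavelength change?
2.3554%

Calculate the Compton shift:
Δλ = λ_C(1 - cos(40°))
Δλ = 2.4263 × (1 - cos(40°))
Δλ = 2.4263 × 0.2340
Δλ = 0.5676 pm

Percentage change:
(Δλ/λ₀) × 100 = (0.5676/24.1) × 100
= 2.3554%

(Intermediate values are shown rounded; full precision is carried through to the final answer.)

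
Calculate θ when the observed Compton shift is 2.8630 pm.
100.37°

From the Compton formula Δλ = λ_C(1 - cos θ), we can solve for θ:

cos θ = 1 - Δλ/λ_C

Given:
- Δλ = 2.8630 pm
- λ_C = h/(m_e·c) ≈ 2.42631024 pm

cos θ = 1 - 2.8630/2.42631024
cos θ = 1 - 1.179981
cos θ = -0.179981

θ = arccos(-0.179981)
θ = 100.37°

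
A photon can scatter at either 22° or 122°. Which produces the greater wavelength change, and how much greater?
122° produces the larger shift by a factor of 21.011

Calculate both shifts using Δλ = λ_C(1 - cos θ):

For θ₁ = 22°:
Δλ₁ = 2.4263 × (1 - cos(22°))
Δλ₁ = 2.4263 × 0.0728
Δλ₁ = 0.1767 pm

For θ₂ = 122°:
Δλ₂ = 2.4263 × (1 - cos(122°))
Δλ₂ = 2.4263 × 1.5299
Δλ₂ = 3.7121 pm

The 122° angle produces the larger shift.
Ratio: 3.7121/0.1767 = 21.011

(Intermediate values are shown rounded; full precision is carried through to the final answer.)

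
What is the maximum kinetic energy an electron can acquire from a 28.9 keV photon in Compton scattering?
2.9367 keV

Maximum energy transfer occurs at θ = 180° (backscattering).

Initial photon: E₀ = 28.9 keV → λ₀ = 42.9011 pm

Maximum Compton shift (at 180°):
Δλ_max = 2λ_C = 2 × 2.4263 = 4.8526 pm

Final wavelength:
λ' = 42.9011 + 4.8526 = 47.7537 pm

Minimum photon energy (maximum energy to electron):
E'_min = hc/λ' = 25.9633 keV

Maximum electron kinetic energy:
K_max = E₀ - E'_min = 28.9000 - 25.9633 = 2.9367 keV

(Intermediate values are shown rounded; full precision is carried through to the final answer.)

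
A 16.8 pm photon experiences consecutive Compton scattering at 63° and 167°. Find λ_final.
22.9152 pm

Apply Compton shift twice:

First scattering at θ₁ = 63°:
Δλ₁ = λ_C(1 - cos(63°))
Δλ₁ = 2.4263 × 0.5460
Δλ₁ = 1.3248 pm

After first scattering:
λ₁ = 16.8 + 1.3248 = 18.1248 pm

Second scattering at θ₂ = 167°:
Δλ₂ = λ_C(1 - cos(167°))
Δλ₂ = 2.4263 × 1.9744
Δλ₂ = 4.7904 pm

Final wavelength:
λ₂ = 18.1248 + 4.7904 = 22.9152 pm

Total shift: Δλ_total = 1.3248 + 4.7904 = 6.1152 pm

(Intermediate values are shown rounded; full precision is carried through to the final answer.)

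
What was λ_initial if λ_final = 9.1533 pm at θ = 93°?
6.6000 pm

From λ' = λ + Δλ, we have λ = λ' - Δλ

First calculate the Compton shift:
Δλ = λ_C(1 - cos θ)
Δλ = 2.4263 × (1 - cos(93°))
Δλ = 2.4263 × 1.0523
Δλ = 2.5533 pm

Initial wavelength:
λ = λ' - Δλ
λ = 9.1533 - 2.5533
λ = 6.6000 pm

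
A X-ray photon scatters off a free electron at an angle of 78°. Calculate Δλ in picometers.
1.9219 pm

Using the Compton scattering formula:
Δλ = λ_C(1 - cos θ)

where λ_C = h/(m_e·c) ≈ 2.4263 pm is the Compton wavelength of an electron.

For θ = 78°:
cos(78°) = 0.2079
1 - cos(78°) = 0.7921

Δλ = 2.4263 × 0.7921
Δλ = 1.9219 pm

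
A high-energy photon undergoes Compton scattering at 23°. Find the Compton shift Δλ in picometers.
0.1929 pm

Using the Compton scattering formula:
Δλ = λ_C(1 - cos θ)

where λ_C = h/(m_e·c) ≈ 2.4263 pm is the Compton wavelength of an electron.

For θ = 23°:
cos(23°) = 0.9205
1 - cos(23°) = 0.0795

Δλ = 2.4263 × 0.0795
Δλ = 0.1929 pm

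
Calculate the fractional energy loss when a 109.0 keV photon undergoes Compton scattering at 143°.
0.2773 (or 27.73%)

Calculate initial and final photon energies:

Initial: E₀ = 109.0 keV → λ₀ = 11.3747 pm
Compton shift: Δλ = 4.3640 pm
Final wavelength: λ' = 15.7387 pm
Final energy: E' = 78.7764 keV

Fractional energy loss:
(E₀ - E')/E₀ = (109.0000 - 78.7764)/109.0000
= 30.2236/109.0000
= 0.2773
= 27.73%

(Intermediate values are shown rounded; full precision is carried through to the final answer.)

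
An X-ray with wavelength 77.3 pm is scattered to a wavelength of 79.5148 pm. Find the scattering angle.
85.00°

First find the wavelength shift:
Δλ = λ' - λ = 79.5148 - 77.3 = 2.2148 pm

Using Δλ = λ_C(1 - cos θ), with λ_C = h/(m_e·c) ≈ 2.42631024 pm:
cos θ = 1 - Δλ/λ_C
cos θ = 1 - 2.2148/2.42631024
cos θ = 0.087174

θ = arccos(0.087174)
θ = 85.00°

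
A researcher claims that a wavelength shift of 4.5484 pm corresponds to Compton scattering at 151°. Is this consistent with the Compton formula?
Yes, consistent

Calculate the expected shift for θ = 151°:

Δλ_expected = λ_C(1 - cos(151°))
Δλ_expected = 2.4263 × (1 - cos(151°))
Δλ_expected = 2.4263 × 1.8746
Δλ_expected = 4.5484 pm

Given shift: 4.5484 pm
Expected shift: 4.5484 pm
Difference: 0.0000 pm

The values match. This is consistent with Compton scattering at the stated angle.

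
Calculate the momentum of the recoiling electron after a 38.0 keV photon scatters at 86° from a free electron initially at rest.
2.6822e-23 kg·m/s

The electron is initially at rest, so by conservation of momentum:
p⃗_e = p⃗₀ − p⃗'  (incident photon momentum minus scattered photon momentum)

Photon momentum magnitudes (p = h/λ = E/c):
λ₀ = hc/E₀ = 32.6274 pm → p₀ = h/λ₀ = 2.0308e-23 kg·m/s
Δλ = λ_C(1 − cos 86°) = 2.2571 pm
λ' = 34.8845 pm → p' = h/λ' = 1.8994e-23 kg·m/s

The scattered photon makes angle θ = 86° with the incident direction, so by the law of cosines:
|p⃗_e|² = p₀² + p'² − 2p₀p'cos θ
|p⃗_e|² = (2.0308e-23)² + (1.8994e-23)² − 2·2.0308e-23·1.8994e-23·cos(86°)
|p⃗_e| = 2.6822e-23 kg·m/s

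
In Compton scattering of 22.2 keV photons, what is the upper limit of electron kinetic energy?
1.7747 keV

Maximum energy transfer occurs at θ = 180° (backscattering).

Initial photon: E₀ = 22.2 keV → λ₀ = 55.8487 pm

Maximum Compton shift (at 180°):
Δλ_max = 2λ_C = 2 × 2.4263 = 4.8526 pm

Final wavelength:
λ' = 55.8487 + 4.8526 = 60.7014 pm

Minimum photon energy (maximum energy to electron):
E'_min = hc/λ' = 20.4253 keV

Maximum electron kinetic energy:
K_max = E₀ - E'_min = 22.2000 - 20.4253 = 1.7747 keV

(Intermediate values are shown rounded; full precision is carried through to the final answer.)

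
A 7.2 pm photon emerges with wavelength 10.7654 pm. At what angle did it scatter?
118.00°

First find the wavelength shift:
Δλ = λ' - λ = 10.7654 - 7.2 = 3.5654 pm

Using Δλ = λ_C(1 - cos θ), with λ_C = h/(m_e·c) ≈ 2.42631024 pm:
cos θ = 1 - Δλ/λ_C
cos θ = 1 - 3.5654/2.42631024
cos θ = -0.469474

θ = arccos(-0.469474)
θ = 118.00°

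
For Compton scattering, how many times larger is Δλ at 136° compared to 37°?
136° produces the larger shift by a factor of 8.538

Calculate both shifts using Δλ = λ_C(1 - cos θ):

For θ₁ = 37°:
Δλ₁ = 2.4263 × (1 - cos(37°))
Δλ₁ = 2.4263 × 0.2014
Δλ₁ = 0.4886 pm

For θ₂ = 136°:
Δλ₂ = 2.4263 × (1 - cos(136°))
Δλ₂ = 2.4263 × 1.7193
Δλ₂ = 4.1717 pm

The 136° angle produces the larger shift.
Ratio: 4.1717/0.4886 = 8.538

(Intermediate values are shown rounded; full precision is carried through to the final answer.)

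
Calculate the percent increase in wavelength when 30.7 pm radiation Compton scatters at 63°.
4.3153%

Calculate the Compton shift:
Δλ = λ_C(1 - cos(63°))
Δλ = 2.4263 × (1 - cos(63°))
Δλ = 2.4263 × 0.5460
Δλ = 1.3248 pm

Percentage change:
(Δλ/λ₀) × 100 = (1.3248/30.7) × 100
= 4.3153%

(Intermediate values are shown rounded; full precision is carried through to the final answer.)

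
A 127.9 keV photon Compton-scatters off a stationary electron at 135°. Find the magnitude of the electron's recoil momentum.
1.0768e-22 kg·m/s

The electron is initially at rest, so by conservation of momentum:
p⃗_e = p⃗₀ − p⃗'  (incident photon momentum minus scattered photon momentum)

Photon momentum magnitudes (p = h/λ = E/c):
λ₀ = hc/E₀ = 9.6938 pm → p₀ = h/λ₀ = 6.8353e-23 kg·m/s
Δλ = λ_C(1 − cos 135°) = 4.1420 pm
λ' = 13.8358 pm → p' = h/λ' = 4.7891e-23 kg·m/s

The scattered photon makes angle θ = 135° with the incident direction, so by the law of cosines:
|p⃗_e|² = p₀² + p'² − 2p₀p'cos θ
|p⃗_e|² = (6.8353e-23)² + (4.7891e-23)² − 2·6.8353e-23·4.7891e-23·cos(135°)
|p⃗_e| = 1.0768e-22 kg·m/s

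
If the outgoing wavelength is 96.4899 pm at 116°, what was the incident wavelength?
93.0000 pm

From λ' = λ + Δλ, we have λ = λ' - Δλ

First calculate the Compton shift:
Δλ = λ_C(1 - cos θ)
Δλ = 2.4263 × (1 - cos(116°))
Δλ = 2.4263 × 1.4384
Δλ = 3.4899 pm

Initial wavelength:
λ = λ' - Δλ
λ = 96.4899 - 3.4899
λ = 93.0000 pm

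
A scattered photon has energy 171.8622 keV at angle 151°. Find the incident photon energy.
465.0999 keV

Convert final energy to wavelength (hc ≈ 1239.842 keV·pm):
λ' = hc/E' = 1239.842 / 171.8622 = 7.2142 pm

Calculate the Compton shift:
Δλ = λ_C(1 - cos(151°))
Δλ = 2.4263 × (1 - cos(151°))
Δλ = 4.5484 pm

Initial wavelength:
λ = λ' - Δλ = 7.2142 - 4.5484 = 2.6658 pm

Initial energy:
E = hc/λ = 1239.842 / 2.6658 = 465.0999 keV

(Intermediate values are shown rounded; full precision is carried through to the final answer.)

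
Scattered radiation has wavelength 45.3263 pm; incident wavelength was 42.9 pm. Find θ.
90.00°

First find the wavelength shift:
Δλ = λ' - λ = 45.3263 - 42.9 = 2.4263 pm

Using Δλ = λ_C(1 - cos θ), with λ_C = h/(m_e·c) ≈ 2.42631024 pm:
cos θ = 1 - Δλ/λ_C
cos θ = 1 - 2.4263/2.42631024
cos θ = 0.000004

θ = arccos(0.000004)
θ = 90.00°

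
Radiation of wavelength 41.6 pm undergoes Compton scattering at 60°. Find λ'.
42.8132 pm

Using the Compton formula: λ' = λ + λ_C(1 − cos θ)

For θ = 60°, cos θ = 1/2 (exact) = 0.5000, so:
1 − cos 60° = 1 − (1/2) = 0.5000

Δλ = λ_C × 0.5000 = 2.4263 × 0.5000 = 1.2132 pm

λ' = 41.6 + 1.2132 = 42.8132 pm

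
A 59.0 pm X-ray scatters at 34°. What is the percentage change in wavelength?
0.7031%

Calculate the Compton shift:
Δλ = λ_C(1 - cos(34°))
Δλ = 2.4263 × (1 - cos(34°))
Δλ = 2.4263 × 0.1710
Δλ = 0.4148 pm

Percentage change:
(Δλ/λ₀) × 100 = (0.4148/59.0) × 100
= 0.7031%

(Intermediate values are shown rounded; full precision is carried through to the final answer.)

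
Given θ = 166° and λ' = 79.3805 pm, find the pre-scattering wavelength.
74.6000 pm

From λ' = λ + Δλ, we have λ = λ' - Δλ

First calculate the Compton shift:
Δλ = λ_C(1 - cos θ)
Δλ = 2.4263 × (1 - cos(166°))
Δλ = 2.4263 × 1.9703
Δλ = 4.7805 pm

Initial wavelength:
λ = λ' - Δλ
λ = 79.3805 - 4.7805
λ = 74.6000 pm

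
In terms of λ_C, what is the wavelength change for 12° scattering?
0.0219 λ_C

The Compton shift formula is:
Δλ = λ_C(1 - cos θ)

Dividing both sides by λ_C:
Δλ/λ_C = 1 - cos θ

For θ = 12°:
Δλ/λ_C = 1 - cos(12°)
Δλ/λ_C = 1 - 0.9781
Δλ/λ_C = 0.0219

This means the shift is 0.0219 × λ_C = 0.0530 pm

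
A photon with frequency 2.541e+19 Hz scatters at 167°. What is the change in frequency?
7.338e+18 Hz (decrease)

Convert frequency to wavelength (c = 299792458 m/s):
λ₀ = c/f₀ = 299792458/2.541e+19 = 1.1798208e-11 m = 11.7982 pm

Calculate Compton shift:
Δλ = λ_C(1 - cos(167°)) = 4.7904 pm

Final wavelength:
λ' = λ₀ + Δλ = 11.7982 + 4.7904 = 16.5886 pm

Final frequency:
f' = c/λ' = 299792458/1.6588642e-11 = 1.8072152e+19 Hz

Frequency shift (decrease):
Δf = f₀ - f' = 2.541e+19 - 1.8072152e+19 = 7.338e+18 Hz

(Intermediate values are shown rounded; full precision is carried through to the final answer.)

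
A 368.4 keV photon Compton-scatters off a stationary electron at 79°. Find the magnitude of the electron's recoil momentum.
2.1185e-22 kg·m/s

The electron is initially at rest, so by conservation of momentum:
p⃗_e = p⃗₀ − p⃗'  (incident photon momentum minus scattered photon momentum)

Photon momentum magnitudes (p = h/λ = E/c):
λ₀ = hc/E₀ = 3.3655 pm → p₀ = h/λ₀ = 1.9688e-22 kg·m/s
Δλ = λ_C(1 − cos 79°) = 1.9633 pm
λ' = 5.3288 pm → p' = h/λ' = 1.2434e-22 kg·m/s

The scattered photon makes angle θ = 79° with the incident direction, so by the law of cosines:
|p⃗_e|² = p₀² + p'² − 2p₀p'cos θ
|p⃗_e|² = (1.9688e-22)² + (1.2434e-22)² − 2·1.9688e-22·1.2434e-22·cos(79°)
|p⃗_e| = 2.1185e-22 kg·m/s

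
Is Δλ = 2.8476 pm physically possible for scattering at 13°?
No, inconsistent

Calculate the expected shift for θ = 13°:

Δλ_expected = λ_C(1 - cos(13°))
Δλ_expected = 2.4263 × (1 - cos(13°))
Δλ_expected = 2.4263 × 0.0256
Δλ_expected = 0.0622 pm

Given shift: 2.8476 pm
Expected shift: 0.0622 pm
Difference: 2.7854 pm

The values do not match. The given shift corresponds to θ ≈ 100.0°, not 13°.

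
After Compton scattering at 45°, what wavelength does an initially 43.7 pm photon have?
44.4106 pm

Using the Compton formula: λ' = λ + λ_C(1 − cos θ)

For θ = 45°, cos θ = √2/2 (exact) ≈ 0.7071, so:
1 − cos 45° = 1 − (√2/2) ≈ 0.2929

Δλ = λ_C × 0.2929 = 2.4263 × 0.2929 = 0.7106 pm

λ' = 43.7 + 0.7106 = 44.4106 pm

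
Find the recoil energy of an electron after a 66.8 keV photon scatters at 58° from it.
3.8673 keV

By energy conservation: K_e = E_initial - E_final

First find the scattered photon energy:
Initial wavelength: λ = hc/E = 18.5605 pm
Compton shift: Δλ = λ_C(1 - cos(58°)) = 1.1406 pm
Final wavelength: λ' = 18.5605 + 1.1406 = 19.7011 pm
Final photon energy: E' = hc/λ' = 62.9327 keV

Electron kinetic energy:
K_e = E - E' = 66.8000 - 62.9327 = 3.8673 keV

(Intermediate values are shown rounded; full precision is carried through to the final answer.)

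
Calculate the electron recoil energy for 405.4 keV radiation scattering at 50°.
89.5188 keV

By energy conservation: K_e = E_initial - E_final

First find the scattered photon energy:
Initial wavelength: λ = hc/E = 3.0583 pm
Compton shift: Δλ = λ_C(1 - cos(50°)) = 0.8667 pm
Final wavelength: λ' = 3.0583 + 0.8667 = 3.9250 pm
Final photon energy: E' = hc/λ' = 315.8812 keV

Electron kinetic energy:
K_e = E - E' = 405.4000 - 315.8812 = 89.5188 keV

(Intermediate values are shown rounded; full precision is carried through to the final answer.)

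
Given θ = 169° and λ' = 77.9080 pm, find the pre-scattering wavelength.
73.1000 pm

From λ' = λ + Δλ, we have λ = λ' - Δλ

First calculate the Compton shift:
Δλ = λ_C(1 - cos θ)
Δλ = 2.4263 × (1 - cos(169°))
Δλ = 2.4263 × 1.9816
Δλ = 4.8080 pm

Initial wavelength:
λ = λ' - Δλ
λ = 77.9080 - 4.8080
λ = 73.1000 pm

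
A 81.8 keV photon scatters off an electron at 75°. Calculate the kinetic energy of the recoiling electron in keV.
8.6760 keV

By energy conservation: K_e = E_initial - E_final

First find the scattered photon energy:
Initial wavelength: λ = hc/E = 15.1570 pm
Compton shift: Δλ = λ_C(1 - cos(75°)) = 1.7983 pm
Final wavelength: λ' = 15.1570 + 1.7983 = 16.9553 pm
Final photon energy: E' = hc/λ' = 73.1240 keV

Electron kinetic energy:
K_e = E - E' = 81.8000 - 73.1240 = 8.6760 keV

(Intermediate values are shown rounded; full precision is carried through to the final answer.)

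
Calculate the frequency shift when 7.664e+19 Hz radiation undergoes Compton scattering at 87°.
2.837e+19 Hz (decrease)

Convert frequency to wavelength (c = 299792458 m/s):
λ₀ = c/f₀ = 299792458/7.664e+19 = 3.9116970e-12 m = 3.9117 pm

Calculate Compton shift:
Δλ = λ_C(1 - cos(87°)) = 2.2993 pm

Final wavelength:
λ' = λ₀ + Δλ = 3.9117 + 2.2993 = 6.2110 pm

Final frequency:
f' = c/λ' = 299792458/6.2110240e-12 = 4.8267799e+19 Hz

Frequency shift (decrease):
Δf = f₀ - f' = 7.664e+19 - 4.8267799e+19 = 2.837e+19 Hz

(Intermediate values are shown rounded; full precision is carried through to the final answer.)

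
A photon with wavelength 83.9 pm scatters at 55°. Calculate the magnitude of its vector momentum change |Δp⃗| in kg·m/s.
7.2495e-24 kg·m/s

Photon momentum magnitude is p = h/λ.

Initial momentum:
p₀ = h/λ = 6.6261e-34/8.3900e-11 = 7.8976e-24 kg·m/s

After scattering:
λ' = λ + Δλ = 83.9 + 1.0346 = 84.9346 pm
p' = h/λ' = 6.6261e-34/8.4935e-11 = 7.8014e-24 kg·m/s

Momentum is a vector; the scattered photon's direction makes angle θ = 55° with the incident direction. The magnitude of the vector change Δp⃗ = p⃗₀ − p⃗' is found from the law of cosines:
|Δp⃗|² = p₀² + p'² − 2p₀p'cos θ
|Δp⃗|² = (7.8976e-24)² + (7.8014e-24)² − 2·7.8976e-24·7.8014e-24·cos(55°)
|Δp⃗| = 7.2495e-24 kg·m/s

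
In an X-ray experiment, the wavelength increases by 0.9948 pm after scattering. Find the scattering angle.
53.84°

From the Compton formula Δλ = λ_C(1 - cos θ), we can solve for θ:

cos θ = 1 - Δλ/λ_C

Given:
- Δλ = 0.9948 pm
- λ_C = h/(m_e·c) ≈ 2.42631024 pm

cos θ = 1 - 0.9948/2.42631024
cos θ = 1 - 0.410005
cos θ = 0.589995

θ = arccos(0.589995)
θ = 53.84°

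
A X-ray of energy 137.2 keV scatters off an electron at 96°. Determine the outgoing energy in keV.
105.8186 keV

First convert energy to wavelength:
λ = hc/E, with hc ≈ 1239.842 keV·pm (i.e. 1239.842 eV·nm)

For E = 137.2 keV = 137200 eV:
λ = 1239.842 keV·pm / 137.2 keV
λ = 9.0367 pm

Calculate the Compton shift:
Δλ = λ_C(1 - cos(96°)) = 2.4263 × 1.1045
Δλ = 2.6799 pm

Final wavelength:
λ' = 9.0367 + 2.6799 = 11.7167 pm

Final energy:
E' = hc/λ' = 1239.842 / 11.7167 = 105.8186 keV

(Intermediate values are shown rounded; full precision is carried through to the final answer.)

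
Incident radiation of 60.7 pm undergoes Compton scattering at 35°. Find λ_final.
61.1388 pm

Using the Compton scattering formula:
λ' = λ + Δλ = λ + λ_C(1 - cos θ)

Given:
- Initial wavelength λ = 60.7 pm
- Scattering angle θ = 35°
- Compton wavelength λ_C ≈ 2.4263 pm

Calculate the shift:
Δλ = 2.4263 × (1 - cos(35°))
Δλ = 2.4263 × 0.1808
Δλ = 0.4388 pm

Final wavelength:
λ' = 60.7 + 0.4388 = 61.1388 pm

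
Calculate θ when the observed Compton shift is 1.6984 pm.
72.54°

From the Compton formula Δλ = λ_C(1 - cos θ), we can solve for θ:

cos θ = 1 - Δλ/λ_C

Given:
- Δλ = 1.6984 pm
- λ_C = h/(m_e·c) ≈ 2.42631024 pm

cos θ = 1 - 1.6984/2.42631024
cos θ = 1 - 0.699993
cos θ = 0.300007

θ = arccos(0.300007)
θ = 72.54°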